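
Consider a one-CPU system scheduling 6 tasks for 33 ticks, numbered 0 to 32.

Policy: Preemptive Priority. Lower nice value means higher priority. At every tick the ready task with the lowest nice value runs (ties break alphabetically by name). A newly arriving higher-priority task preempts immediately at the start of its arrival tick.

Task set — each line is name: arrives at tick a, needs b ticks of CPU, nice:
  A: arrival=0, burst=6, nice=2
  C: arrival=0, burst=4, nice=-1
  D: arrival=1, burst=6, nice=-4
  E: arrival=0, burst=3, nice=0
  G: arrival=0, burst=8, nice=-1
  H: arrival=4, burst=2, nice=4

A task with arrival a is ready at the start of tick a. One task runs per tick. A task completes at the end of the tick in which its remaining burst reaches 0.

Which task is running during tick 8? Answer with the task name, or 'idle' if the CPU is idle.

t=0: ready={A,C,E,G} → run C
t=1: ready={A,C,D,E,G} → run D
t=2: ready={A,C,D,E,G} → run D
t=3: ready={A,C,D,E,G} → run D
t=4: ready={A,C,D,E,G,H} → run D
t=5: ready={A,C,D,E,G,H} → run D
t=6: ready={A,C,D,E,G,H} → run D
t=7: ready={A,C,E,G,H} → run C
t=8: ready={A,C,E,G,H} → run C
t=9: ready={A,C,E,G,H} → run C
t=10: ready={A,E,G,H} → run G
t=11: ready={A,E,G,H} → run G
t=12: ready={A,E,G,H} → run G
t=13: ready={A,E,G,H} → run G
t=14: ready={A,E,G,H} → run G
t=15: ready={A,E,G,H} → run G
t=16: ready={A,E,G,H} → run G
t=17: ready={A,E,G,H} → run G
t=18: ready={A,E,H} → run E
t=19: ready={A,E,H} → run E
t=20: ready={A,E,H} → run E
t=21: ready={A,H} → run A
t=22: ready={A,H} → run A
t=23: ready={A,H} → run A
t=24: ready={A,H} → run A
t=25: ready={A,H} → run A
t=26: ready={A,H} → run A
t=27: ready={H} → run H
t=28: ready={H} → run H
t=29: (idle)
t=30: (idle)
t=31: (idle)
t=32: (idle)

running at tick 8 = C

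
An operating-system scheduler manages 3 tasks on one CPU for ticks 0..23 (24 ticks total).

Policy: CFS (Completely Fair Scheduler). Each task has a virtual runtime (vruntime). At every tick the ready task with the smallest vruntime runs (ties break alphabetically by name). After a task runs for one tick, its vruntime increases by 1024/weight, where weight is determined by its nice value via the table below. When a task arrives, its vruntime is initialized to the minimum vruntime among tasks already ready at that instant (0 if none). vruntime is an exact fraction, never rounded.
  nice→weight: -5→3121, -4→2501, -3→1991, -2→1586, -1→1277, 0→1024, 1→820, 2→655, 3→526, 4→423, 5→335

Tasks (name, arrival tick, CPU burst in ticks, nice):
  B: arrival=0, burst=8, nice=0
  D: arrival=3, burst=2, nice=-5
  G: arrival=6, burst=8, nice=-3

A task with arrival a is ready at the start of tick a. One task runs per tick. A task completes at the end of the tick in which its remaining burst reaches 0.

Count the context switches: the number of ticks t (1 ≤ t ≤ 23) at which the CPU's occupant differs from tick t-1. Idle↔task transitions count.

context switches = 10

t=0: vr[B=0] → run B
t=1: vr[B=1] → run B
t=2: vr[B=2] → run B
t=3: vr[B=3 D=3] → run B
t=4: vr[B=4 D=3] → run D
t=5: vr[B=4 D=10387/3121] → run D
t=6: vr[B=4 G=4] → run B
t=7: vr[B=5 G=4] → run G
t=8: vr[B=5 G=8988/1991] → run G
t=9: vr[B=5 G=10012/1991] → run B
t=10: vr[B=6 G=10012/1991] → run G
t=11: vr[B=6 G=11036/1991] → run G
t=12: vr[B=6 G=12060/1991] → run B
t=13: vr[B=7 G=12060/1991] → run G
t=14: vr[B=7 G=13084/1991] → run G
t=15: vr[B=7 G=14108/1991] → run B
t=16: vr[G=14108/1991] → run G
t=17: vr[G=15132/1991] → run G
t=18: (idle)
t=19: (idle)
t=20: (idle)
t=21: (idle)
t=22: (idle)
t=23: (idle)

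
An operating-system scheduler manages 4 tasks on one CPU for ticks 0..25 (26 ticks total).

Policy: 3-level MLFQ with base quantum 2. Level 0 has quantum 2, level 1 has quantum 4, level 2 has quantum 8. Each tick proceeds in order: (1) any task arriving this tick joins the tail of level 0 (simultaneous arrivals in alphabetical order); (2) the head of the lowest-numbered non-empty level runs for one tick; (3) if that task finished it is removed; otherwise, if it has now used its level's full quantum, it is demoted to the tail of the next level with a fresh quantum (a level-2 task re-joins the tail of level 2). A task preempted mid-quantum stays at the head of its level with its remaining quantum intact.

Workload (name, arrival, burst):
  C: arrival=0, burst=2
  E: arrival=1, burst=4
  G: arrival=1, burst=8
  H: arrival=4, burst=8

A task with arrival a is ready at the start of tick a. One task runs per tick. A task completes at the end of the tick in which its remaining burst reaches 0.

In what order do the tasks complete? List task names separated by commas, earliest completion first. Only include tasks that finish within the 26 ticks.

completion order = C, E, G, H

t=0: L0/L1/L2 = C/-/- → run C
t=1: L0/L1/L2 = CEG/-/- → run C
t=2: L0/L1/L2 = EG/-/- → run E
t=3: L0/L1/L2 = EG/-/- → run E
t=4: L0/L1/L2 = GH/E/- → run G
t=5: L0/L1/L2 = GH/E/- → run G
t=6: L0/L1/L2 = H/EG/- → run H
t=7: L0/L1/L2 = H/EG/- → run H
t=8: L0/L1/L2 = -/EGH/- → run E
t=9: L0/L1/L2 = -/EGH/- → run E
t=10: L0/L1/L2 = -/GH/- → run G
t=11: L0/L1/L2 = -/GH/- → run G
t=12: L0/L1/L2 = -/GH/- → run G
t=13: L0/L1/L2 = -/GH/- → run G
t=14: L0/L1/L2 = -/H/G → run H
t=15: L0/L1/L2 = -/H/G → run H
t=16: L0/L1/L2 = -/H/G → run H
t=17: L0/L1/L2 = -/H/G → run H
t=18: L0/L1/L2 = -/-/GH → run G
t=19: L0/L1/L2 = -/-/GH → run G
t=20: L0/L1/L2 = -/-/H → run H
t=21: L0/L1/L2 = -/-/H → run H
t=22: (idle)
t=23: (idle)
t=24: (idle)
t=25: (idle)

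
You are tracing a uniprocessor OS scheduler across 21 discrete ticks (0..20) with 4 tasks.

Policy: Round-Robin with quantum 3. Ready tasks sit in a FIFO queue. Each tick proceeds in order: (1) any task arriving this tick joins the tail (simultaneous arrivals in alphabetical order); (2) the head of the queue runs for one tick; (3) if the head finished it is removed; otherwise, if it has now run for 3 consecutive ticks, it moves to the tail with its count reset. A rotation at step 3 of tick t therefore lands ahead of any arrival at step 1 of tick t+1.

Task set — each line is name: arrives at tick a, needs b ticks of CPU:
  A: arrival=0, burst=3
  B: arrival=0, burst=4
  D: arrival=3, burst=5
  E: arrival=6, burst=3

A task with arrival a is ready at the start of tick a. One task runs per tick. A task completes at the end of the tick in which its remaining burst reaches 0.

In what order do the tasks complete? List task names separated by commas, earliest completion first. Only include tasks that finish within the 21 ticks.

completion order = A, B, E, D

t=0: queue=[A,B] q_used=0 → run A
t=1: queue=[A,B] q_used=1 → run A
t=2: queue=[A,B] q_used=2 → run A
t=3: queue=[B,D] q_used=0 → run B
t=4: queue=[B,D] q_used=1 → run B
t=5: queue=[B,D] q_used=2 → run B
t=6: queue=[D,B,E] q_used=0 → run D
t=7: queue=[D,B,E] q_used=1 → run D
t=8: queue=[D,B,E] q_used=2 → run D
t=9: queue=[B,E,D] q_used=0 → run B
t=10: queue=[E,D] q_used=0 → run E
t=11: queue=[E,D] q_used=1 → run E
t=12: queue=[E,D] q_used=2 → run E
t=13: queue=[D] q_used=0 → run D
t=14: queue=[D] q_used=1 → run D
t=15: (idle)
t=16: (idle)
t=17: (idle)
t=18: (idle)
t=19: (idle)
t=20: (idle)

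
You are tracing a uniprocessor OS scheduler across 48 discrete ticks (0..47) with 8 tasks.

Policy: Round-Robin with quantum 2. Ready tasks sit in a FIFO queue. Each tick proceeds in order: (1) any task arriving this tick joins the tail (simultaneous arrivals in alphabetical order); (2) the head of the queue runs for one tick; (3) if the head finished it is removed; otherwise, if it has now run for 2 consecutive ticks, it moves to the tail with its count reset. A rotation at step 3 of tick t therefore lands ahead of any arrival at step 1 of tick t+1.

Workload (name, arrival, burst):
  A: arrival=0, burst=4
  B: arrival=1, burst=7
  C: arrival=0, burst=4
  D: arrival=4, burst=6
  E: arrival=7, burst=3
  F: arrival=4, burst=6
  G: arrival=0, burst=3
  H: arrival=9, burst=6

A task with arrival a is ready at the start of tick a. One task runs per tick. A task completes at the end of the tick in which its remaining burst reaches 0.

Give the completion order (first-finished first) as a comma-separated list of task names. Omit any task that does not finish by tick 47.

completion order = A, C, G, E, D, F, B, H

t=0: queue=[A,C,G] q_used=0 → run A
t=1: queue=[A,C,G,B] q_used=1 → run A
t=2: queue=[C,G,B,A] q_used=0 → run C
t=3: queue=[C,G,B,A] q_used=1 → run C
t=4: queue=[G,B,A,C,D,F] q_used=0 → run G
t=5: queue=[G,B,A,C,D,F] q_used=1 → run G
t=6: queue=[B,A,C,D,F,G] q_used=0 → run B
t=7: queue=[B,A,C,D,F,G,E] q_used=1 → run B
t=8: queue=[A,C,D,F,G,E,B] q_used=0 → run A
t=9: queue=[A,C,D,F,G,E,B,H] q_used=1 → run A
t=10: queue=[C,D,F,G,E,B,H] q_used=0 → run C
t=11: queue=[C,D,F,G,E,B,H] q_used=1 → run C
t=12: queue=[D,F,G,E,B,H] q_used=0 → run D
t=13: queue=[D,F,G,E,B,H] q_used=1 → run D
t=14: queue=[F,G,E,B,H,D] q_used=0 → run F
t=15: queue=[F,G,E,B,H,D] q_used=1 → run F
t=16: queue=[G,E,B,H,D,F] q_used=0 → run G
t=17: queue=[E,B,H,D,F] q_used=0 → run E
t=18: queue=[E,B,H,D,F] q_used=1 → run E
t=19: queue=[B,H,D,F,E] q_used=0 → run B
t=20: queue=[B,H,D,F,E] q_used=1 → run B
t=21: queue=[H,D,F,E,B] q_used=0 → run H
t=22: queue=[H,D,F,E,B] q_used=1 → run H
t=23: queue=[D,F,E,B,H] q_used=0 → run D
t=24: queue=[D,F,E,B,H] q_used=1 → run D
t=25: queue=[F,E,B,H,D] q_used=0 → run F
t=26: queue=[F,E,B,H,D] q_used=1 → run F
t=27: queue=[E,B,H,D,F] q_used=0 → run E
t=28: queue=[B,H,D,F] q_used=0 → run B
t=29: queue=[B,H,D,F] q_used=1 → run B
t=30: queue=[H,D,F,B] q_used=0 → run H
t=31: queue=[H,D,F,B] q_used=1 → run H
t=32: queue=[D,F,B,H] q_used=0 → run D
t=33: queue=[D,F,B,H] q_used=1 → run D
t=34: queue=[F,B,H] q_used=0 → run F
t=35: queue=[F,B,H] q_used=1 → run F
t=36: queue=[B,H] q_used=0 → run B
t=37: queue=[H] q_used=0 → run H
t=38: queue=[H] q_used=1 → run H
t=39: (idle)
t=40: (idle)
t=41: (idle)
t=42: (idle)
t=43: (idle)
t=44: (idle)
t=45: (idle)
t=46: (idle)
t=47: (idle)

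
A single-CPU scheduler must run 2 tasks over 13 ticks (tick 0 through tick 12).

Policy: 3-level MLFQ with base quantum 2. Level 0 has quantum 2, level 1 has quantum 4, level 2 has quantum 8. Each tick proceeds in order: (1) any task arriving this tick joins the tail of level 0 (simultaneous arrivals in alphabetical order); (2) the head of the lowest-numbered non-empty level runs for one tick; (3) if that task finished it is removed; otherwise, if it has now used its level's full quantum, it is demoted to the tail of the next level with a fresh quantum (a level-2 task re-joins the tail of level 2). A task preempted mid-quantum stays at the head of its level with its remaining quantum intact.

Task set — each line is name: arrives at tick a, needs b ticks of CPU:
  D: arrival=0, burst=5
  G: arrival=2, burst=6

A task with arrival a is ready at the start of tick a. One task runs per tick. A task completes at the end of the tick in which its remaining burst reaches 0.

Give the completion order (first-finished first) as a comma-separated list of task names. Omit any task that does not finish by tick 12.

completion order = D, G

t=0: L0/L1/L2 = D/-/- → run D
t=1: L0/L1/L2 = D/-/- → run D
t=2: L0/L1/L2 = G/D/- → run G
t=3: L0/L1/L2 = G/D/- → run G
t=4: L0/L1/L2 = -/DG/- → run D
t=5: L0/L1/L2 = -/DG/- → run D
t=6: L0/L1/L2 = -/DG/- → run D
t=7: L0/L1/L2 = -/G/- → run G
t=8: L0/L1/L2 = -/G/- → run G
t=9: L0/L1/L2 = -/G/- → run G
t=10: L0/L1/L2 = -/G/- → run G
t=11: (idle)
t=12: (idle)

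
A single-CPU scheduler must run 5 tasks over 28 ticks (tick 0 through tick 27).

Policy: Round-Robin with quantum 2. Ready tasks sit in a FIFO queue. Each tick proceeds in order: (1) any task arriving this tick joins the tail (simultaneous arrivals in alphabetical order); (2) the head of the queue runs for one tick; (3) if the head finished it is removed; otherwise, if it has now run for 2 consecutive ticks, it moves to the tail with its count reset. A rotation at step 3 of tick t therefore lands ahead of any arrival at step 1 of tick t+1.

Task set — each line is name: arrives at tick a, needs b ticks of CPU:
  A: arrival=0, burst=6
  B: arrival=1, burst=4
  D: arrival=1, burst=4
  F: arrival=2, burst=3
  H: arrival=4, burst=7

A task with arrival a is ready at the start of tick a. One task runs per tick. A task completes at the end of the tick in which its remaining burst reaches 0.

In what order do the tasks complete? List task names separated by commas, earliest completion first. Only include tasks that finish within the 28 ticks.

t=0: queue=[A] q_used=0 → run A
t=1: queue=[A,B,D] q_used=1 → run A
t=2: queue=[B,D,A,F] q_used=0 → run B
t=3: queue=[B,D,A,F] q_used=1 → run B
t=4: queue=[D,A,F,B,H] q_used=0 → run D
t=5: queue=[D,A,F,B,H] q_used=1 → run D
t=6: queue=[A,F,B,H,D] q_used=0 → run A
t=7: queue=[A,F,B,H,D] q_used=1 → run A
t=8: queue=[F,B,H,D,A] q_used=0 → run F
t=9: queue=[F,B,H,D,A] q_used=1 → run F
t=10: queue=[B,H,D,A,F] q_used=0 → run B
t=11: queue=[B,H,D,A,F] q_used=1 → run B
t=12: queue=[H,D,A,F] q_used=0 → run H
t=13: queue=[H,D,A,F] q_used=1 → run H
t=14: queue=[D,A,F,H] q_used=0 → run D
t=15: queue=[D,A,F,H] q_used=1 → run D
t=16: queue=[A,F,H] q_used=0 → run A
t=17: queue=[A,F,H] q_used=1 → run A
t=18: queue=[F,H] q_used=0 → run F
t=19: queue=[H] q_used=0 → run H
t=20: queue=[H] q_used=1 → run H
t=21: queue=[H] q_used=0 → run H
t=22: queue=[H] q_used=1 → run H
t=23: queue=[H] q_used=0 → run H
t=24: (idle)
t=25: (idle)
t=26: (idle)
t=27: (idle)

completion order = B, D, A, F, H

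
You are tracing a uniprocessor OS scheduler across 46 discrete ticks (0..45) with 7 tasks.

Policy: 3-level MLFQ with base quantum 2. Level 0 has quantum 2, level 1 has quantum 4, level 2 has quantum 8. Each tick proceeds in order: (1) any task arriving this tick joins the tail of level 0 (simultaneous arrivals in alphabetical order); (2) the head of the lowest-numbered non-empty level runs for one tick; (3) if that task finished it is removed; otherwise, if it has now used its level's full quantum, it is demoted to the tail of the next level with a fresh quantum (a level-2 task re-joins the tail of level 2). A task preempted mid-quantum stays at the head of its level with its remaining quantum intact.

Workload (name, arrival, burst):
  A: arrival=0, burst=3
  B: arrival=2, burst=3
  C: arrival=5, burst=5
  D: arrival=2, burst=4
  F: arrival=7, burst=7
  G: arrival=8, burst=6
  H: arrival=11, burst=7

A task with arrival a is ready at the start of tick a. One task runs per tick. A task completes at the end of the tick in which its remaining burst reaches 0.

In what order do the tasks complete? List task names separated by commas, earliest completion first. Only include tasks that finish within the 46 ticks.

completion order = A, B, D, C, G, F, H

t=0: L0/L1/L2 = A/-/- → run A
t=1: L0/L1/L2 = A/-/- → run A
t=2: L0/L1/L2 = BD/A/- → run B
t=3: L0/L1/L2 = BD/A/- → run B
t=4: L0/L1/L2 = D/AB/- → run D
t=5: L0/L1/L2 = DC/AB/- → run D
t=6: L0/L1/L2 = C/ABD/- → run C
t=7: L0/L1/L2 = CF/ABD/- → run C
t=8: L0/L1/L2 = FG/ABDC/- → run F
t=9: L0/L1/L2 = FG/ABDC/- → run F
t=10: L0/L1/L2 = G/ABDCF/- → run G
t=11: L0/L1/L2 = GH/ABDCF/- → run G
t=12: L0/L1/L2 = H/ABDCFG/- → run H
t=13: L0/L1/L2 = H/ABDCFG/- → run H
t=14: L0/L1/L2 = -/ABDCFGH/- → run A
t=15: L0/L1/L2 = -/BDCFGH/- → run B
t=16: L0/L1/L2 = -/DCFGH/- → run D
t=17: L0/L1/L2 = -/DCFGH/- → run D
t=18: L0/L1/L2 = -/CFGH/- → run C
t=19: L0/L1/L2 = -/CFGH/- → run C
t=20: L0/L1/L2 = -/CFGH/- → run C
t=21: L0/L1/L2 = -/FGH/- → run F
t=22: L0/L1/L2 = -/FGH/- → run F
t=23: L0/L1/L2 = -/FGH/- → run F
t=24: L0/L1/L2 = -/FGH/- → run F
t=25: L0/L1/L2 = -/GH/F → run G
t=26: L0/L1/L2 = -/GH/F → run G
t=27: L0/L1/L2 = -/GH/F → run G
t=28: L0/L1/L2 = -/GH/F → run G
t=29: L0/L1/L2 = -/H/F → run H
t=30: L0/L1/L2 = -/H/F → run H
t=31: L0/L1/L2 = -/H/F → run H
t=32: L0/L1/L2 = -/H/F → run H
t=33: L0/L1/L2 = -/-/FH → run F
t=34: L0/L1/L2 = -/-/H → run H
t=35: (idle)
t=36: (idle)
t=37: (idle)
t=38: (idle)
t=39: (idle)
t=40: (idle)
t=41: (idle)
t=42: (idle)
t=43: (idle)
t=44: (idle)
t=45: (idle)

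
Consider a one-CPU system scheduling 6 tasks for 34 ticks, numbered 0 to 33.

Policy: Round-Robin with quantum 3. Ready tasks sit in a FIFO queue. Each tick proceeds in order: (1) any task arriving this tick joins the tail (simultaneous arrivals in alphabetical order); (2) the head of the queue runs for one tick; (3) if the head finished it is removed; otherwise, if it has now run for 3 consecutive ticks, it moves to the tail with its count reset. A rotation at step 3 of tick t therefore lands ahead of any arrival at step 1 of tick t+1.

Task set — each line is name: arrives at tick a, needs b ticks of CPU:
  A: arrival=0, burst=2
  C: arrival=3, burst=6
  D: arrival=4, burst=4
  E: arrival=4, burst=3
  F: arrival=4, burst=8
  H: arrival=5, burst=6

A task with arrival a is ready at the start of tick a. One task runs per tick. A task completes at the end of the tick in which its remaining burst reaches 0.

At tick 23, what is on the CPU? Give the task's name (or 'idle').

t=0: queue=[A] q_used=0 → run A
t=1: queue=[A] q_used=1 → run A
t=2: (idle)
t=3: queue=[C] q_used=0 → run C
t=4: queue=[C,D,E,F] q_used=1 → run C
t=5: queue=[C,D,E,F,H] q_used=2 → run C
t=6: queue=[D,E,F,H,C] q_used=0 → run D
t=7: queue=[D,E,F,H,C] q_used=1 → run D
t=8: queue=[D,E,F,H,C] q_used=2 → run D
t=9: queue=[E,F,H,C,D] q_used=0 → run E
t=10: queue=[E,F,H,C,D] q_used=1 → run E
t=11: queue=[E,F,H,C,D] q_used=2 → run E
t=12: queue=[F,H,C,D] q_used=0 → run F
t=13: queue=[F,H,C,D] q_used=1 → run F
t=14: queue=[F,H,C,D] q_used=2 → run F
t=15: queue=[H,C,D,F] q_used=0 → run H
t=16: queue=[H,C,D,F] q_used=1 → run H
t=17: queue=[H,C,D,F] q_used=2 → run H
t=18: queue=[C,D,F,H] q_used=0 → run C
t=19: queue=[C,D,F,H] q_used=1 → run C
t=20: queue=[C,D,F,H] q_used=2 → run C
t=21: queue=[D,F,H] q_used=0 → run D
t=22: queue=[F,H] q_used=0 → run F
t=23: queue=[F,H] q_used=1 → run F
t=24: queue=[F,H] q_used=2 → run F
t=25: queue=[H,F] q_used=0 → run H
t=26: queue=[H,F] q_used=1 → run H
t=27: queue=[H,F] q_used=2 → run H
t=28: queue=[F] q_used=0 → run F
t=29: queue=[F] q_used=1 → run F
t=30: (idle)
t=31: (idle)
t=32: (idle)
t=33: (idle)

running at tick 23 = F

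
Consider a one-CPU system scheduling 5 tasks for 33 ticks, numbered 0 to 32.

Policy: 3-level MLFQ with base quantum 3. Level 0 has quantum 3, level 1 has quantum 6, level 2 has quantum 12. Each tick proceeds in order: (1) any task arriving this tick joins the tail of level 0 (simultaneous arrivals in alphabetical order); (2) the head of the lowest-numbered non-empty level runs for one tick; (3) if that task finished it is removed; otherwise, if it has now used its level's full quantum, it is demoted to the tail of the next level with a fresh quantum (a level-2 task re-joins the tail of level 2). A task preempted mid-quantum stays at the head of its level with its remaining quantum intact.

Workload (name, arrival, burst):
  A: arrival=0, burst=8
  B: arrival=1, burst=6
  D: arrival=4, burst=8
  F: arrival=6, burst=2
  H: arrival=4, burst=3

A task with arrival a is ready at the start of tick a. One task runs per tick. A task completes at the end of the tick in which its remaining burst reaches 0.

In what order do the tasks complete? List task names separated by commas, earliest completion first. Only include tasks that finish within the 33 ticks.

completion order = H, F, A, B, D

t=0: L0/L1/L2 = A/-/- → run A
t=1: L0/L1/L2 = AB/-/- → run A
t=2: L0/L1/L2 = AB/-/- → run A
t=3: L0/L1/L2 = B/A/- → run B
t=4: L0/L1/L2 = BDH/A/- → run B
t=5: L0/L1/L2 = BDH/A/- → run B
t=6: L0/L1/L2 = DHF/AB/- → run D
t=7: L0/L1/L2 = DHF/AB/- → run D
t=8: L0/L1/L2 = DHF/AB/- → run D
t=9: L0/L1/L2 = HF/ABD/- → run H
t=10: L0/L1/L2 = HF/ABD/- → run H
t=11: L0/L1/L2 = HF/ABD/- → run H
t=12: L0/L1/L2 = F/ABD/- → run F
t=13: L0/L1/L2 = F/ABD/- → run F
t=14: L0/L1/L2 = -/ABD/- → run A
t=15: L0/L1/L2 = -/ABD/- → run A
t=16: L0/L1/L2 = -/ABD/- → run A
t=17: L0/L1/L2 = -/ABD/- → run A
t=18: L0/L1/L2 = -/ABD/- → run A
t=19: L0/L1/L2 = -/BD/- → run B
t=20: L0/L1/L2 = -/BD/- → run B
t=21: L0/L1/L2 = -/BD/- → run B
t=22: L0/L1/L2 = -/D/- → run D
t=23: L0/L1/L2 = -/D/- → run D
t=24: L0/L1/L2 = -/D/- → run D
t=25: L0/L1/L2 = -/D/- → run D
t=26: L0/L1/L2 = -/D/- → run D
t=27: (idle)
t=28: (idle)
t=29: (idle)
t=30: (idle)
t=31: (idle)
t=32: (idle)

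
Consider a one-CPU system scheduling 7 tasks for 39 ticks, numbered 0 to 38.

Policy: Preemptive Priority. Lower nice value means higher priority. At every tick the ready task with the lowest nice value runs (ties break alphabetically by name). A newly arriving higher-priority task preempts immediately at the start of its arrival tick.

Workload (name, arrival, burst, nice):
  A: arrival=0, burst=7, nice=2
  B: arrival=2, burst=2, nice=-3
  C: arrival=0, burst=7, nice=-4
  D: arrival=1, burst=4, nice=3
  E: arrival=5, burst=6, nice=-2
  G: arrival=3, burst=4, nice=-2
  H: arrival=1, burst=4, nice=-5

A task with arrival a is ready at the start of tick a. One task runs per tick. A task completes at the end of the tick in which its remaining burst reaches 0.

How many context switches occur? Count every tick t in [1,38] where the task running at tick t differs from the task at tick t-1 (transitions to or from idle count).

context switches = 8

t=0: ready={A,C} → run C
t=1: ready={A,C,D,H} → run H
t=2: ready={A,B,C,D,H} → run H
t=3: ready={A,B,C,D,G,H} → run H
t=4: ready={A,B,C,D,G,H} → run H
t=5: ready={A,B,C,D,E,G} → run C
t=6: ready={A,B,C,D,E,G} → run C
t=7: ready={A,B,C,D,E,G} → run C
t=8: ready={A,B,C,D,E,G} → run C
t=9: ready={A,B,C,D,E,G} → run C
t=10: ready={A,B,C,D,E,G} → run C
t=11: ready={A,B,D,E,G} → run B
t=12: ready={A,B,D,E,G} → run B
t=13: ready={A,D,E,G} → run E
t=14: ready={A,D,E,G} → run E
t=15: ready={A,D,E,G} → run E
t=16: ready={A,D,E,G} → run E
t=17: ready={A,D,E,G} → run E
t=18: ready={A,D,E,G} → run E
t=19: ready={A,D,G} → run G
t=20: ready={A,D,G} → run G
t=21: ready={A,D,G} → run G
t=22: ready={A,D,G} → run G
t=23: ready={A,D} → run A
t=24: ready={A,D} → run A
t=25: ready={A,D} → run A
t=26: ready={A,D} → run A
t=27: ready={A,D} → run A
t=28: ready={A,D} → run A
t=29: ready={A,D} → run A
t=30: ready={D} → run D
t=31: ready={D} → run D
t=32: ready={D} → run D
t=33: ready={D} → run D
t=34: (idle)
t=35: (idle)
t=36: (idle)
t=37: (idle)
t=38: (idle)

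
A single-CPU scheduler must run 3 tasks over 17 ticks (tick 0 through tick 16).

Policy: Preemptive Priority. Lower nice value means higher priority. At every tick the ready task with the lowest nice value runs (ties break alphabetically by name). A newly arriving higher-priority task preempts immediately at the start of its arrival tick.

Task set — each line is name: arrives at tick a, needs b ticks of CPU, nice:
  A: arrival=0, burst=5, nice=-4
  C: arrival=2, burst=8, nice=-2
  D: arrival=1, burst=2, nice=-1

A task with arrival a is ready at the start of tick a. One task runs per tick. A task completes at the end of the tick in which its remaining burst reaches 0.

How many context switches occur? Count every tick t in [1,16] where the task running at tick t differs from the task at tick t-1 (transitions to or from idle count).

context switches = 3

t=0: ready={A} → run A
t=1: ready={A,D} → run A
t=2: ready={A,C,D} → run A
t=3: ready={A,C,D} → run A
t=4: ready={A,C,D} → run A
t=5: ready={C,D} → run C
t=6: ready={C,D} → run C
t=7: ready={C,D} → run C
t=8: ready={C,D} → run C
t=9: ready={C,D} → run C
t=10: ready={C,D} → run C
t=11: ready={C,D} → run C
t=12: ready={C,D} → run C
t=13: ready={D} → run D
t=14: ready={D} → run D
t=15: (idle)
t=16: (idle)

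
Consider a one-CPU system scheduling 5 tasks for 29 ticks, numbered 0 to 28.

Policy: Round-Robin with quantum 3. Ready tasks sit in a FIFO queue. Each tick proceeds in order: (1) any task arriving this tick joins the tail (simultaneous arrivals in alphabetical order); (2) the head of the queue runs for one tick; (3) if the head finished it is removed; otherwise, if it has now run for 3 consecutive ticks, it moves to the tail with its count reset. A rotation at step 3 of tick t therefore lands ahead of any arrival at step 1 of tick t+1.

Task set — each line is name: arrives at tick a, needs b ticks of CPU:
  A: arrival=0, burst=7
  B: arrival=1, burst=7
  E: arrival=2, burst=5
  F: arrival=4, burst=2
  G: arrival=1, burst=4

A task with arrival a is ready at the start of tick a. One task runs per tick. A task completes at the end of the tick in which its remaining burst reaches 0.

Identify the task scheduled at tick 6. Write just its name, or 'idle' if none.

t=0: queue=[A] q_used=0 → run A
t=1: queue=[A,B,G] q_used=1 → run A
t=2: queue=[A,B,G,E] q_used=2 → run A
t=3: queue=[B,G,E,A] q_used=0 → run B
t=4: queue=[B,G,E,A,F] q_used=1 → run B
t=5: queue=[B,G,E,A,F] q_used=2 → run B
t=6: queue=[G,E,A,F,B] q_used=0 → run G
t=7: queue=[G,E,A,F,B] q_used=1 → run G
t=8: queue=[G,E,A,F,B] q_used=2 → run G
t=9: queue=[E,A,F,B,G] q_used=0 → run E
t=10: queue=[E,A,F,B,G] q_used=1 → run E
t=11: queue=[E,A,F,B,G] q_used=2 → run E
t=12: queue=[A,F,B,G,E] q_used=0 → run A
t=13: queue=[A,F,B,G,E] q_used=1 → run A
t=14: queue=[A,F,B,G,E] q_used=2 → run A
t=15: queue=[F,B,G,E,A] q_used=0 → run F
t=16: queue=[F,B,G,E,A] q_used=1 → run F
t=17: queue=[B,G,E,A] q_used=0 → run B
t=18: queue=[B,G,E,A] q_used=1 → run B
t=19: queue=[B,G,E,A] q_used=2 → run B
t=20: queue=[G,E,A,B] q_used=0 → run G
t=21: queue=[E,A,B] q_used=0 → run E
t=22: queue=[E,A,B] q_used=1 → run E
t=23: queue=[A,B] q_used=0 → run A
t=24: queue=[B] q_used=0 → run B
t=25: (idle)
t=26: (idle)
t=27: (idle)
t=28: (idle)

running at tick 6 = G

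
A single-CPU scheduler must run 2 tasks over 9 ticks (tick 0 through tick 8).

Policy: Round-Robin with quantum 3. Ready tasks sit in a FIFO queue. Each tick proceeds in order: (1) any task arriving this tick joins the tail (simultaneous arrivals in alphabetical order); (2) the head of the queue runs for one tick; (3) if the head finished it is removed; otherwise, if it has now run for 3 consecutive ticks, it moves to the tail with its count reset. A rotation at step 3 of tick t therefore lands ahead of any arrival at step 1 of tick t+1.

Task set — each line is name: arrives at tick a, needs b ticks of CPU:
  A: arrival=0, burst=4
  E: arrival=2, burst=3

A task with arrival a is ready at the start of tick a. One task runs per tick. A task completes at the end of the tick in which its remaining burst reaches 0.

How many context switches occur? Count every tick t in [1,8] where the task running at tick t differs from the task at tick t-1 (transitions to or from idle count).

context switches = 3

t=0: queue=[A] q_used=0 → run A
t=1: queue=[A] q_used=1 → run A
t=2: queue=[A,E] q_used=2 → run A
t=3: queue=[E,A] q_used=0 → run E
t=4: queue=[E,A] q_used=1 → run E
t=5: queue=[E,A] q_used=2 → run E
t=6: queue=[A] q_used=0 → run A
t=7: (idle)
t=8: (idle)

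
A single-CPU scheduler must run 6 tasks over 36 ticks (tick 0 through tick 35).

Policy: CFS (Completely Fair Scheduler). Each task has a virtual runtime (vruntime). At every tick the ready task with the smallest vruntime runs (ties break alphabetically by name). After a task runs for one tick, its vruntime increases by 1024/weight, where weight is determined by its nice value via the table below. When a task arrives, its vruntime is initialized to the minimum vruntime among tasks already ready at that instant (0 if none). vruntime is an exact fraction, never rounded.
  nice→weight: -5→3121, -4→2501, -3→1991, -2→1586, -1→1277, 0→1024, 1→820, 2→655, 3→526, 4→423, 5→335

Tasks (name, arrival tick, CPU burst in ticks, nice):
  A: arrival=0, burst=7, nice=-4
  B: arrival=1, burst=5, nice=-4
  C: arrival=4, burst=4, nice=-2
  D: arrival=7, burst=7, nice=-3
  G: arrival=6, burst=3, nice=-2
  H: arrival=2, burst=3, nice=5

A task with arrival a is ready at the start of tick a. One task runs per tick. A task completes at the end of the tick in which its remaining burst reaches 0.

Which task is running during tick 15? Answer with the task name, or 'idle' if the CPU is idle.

t=0: vr[A=0] → run A
t=1: vr[A=1024/2501 B=1024/2501] → run A
t=2: vr[A=2048/2501 B=1024/2501 H=1024/2501] → run B
t=3: vr[A=2048/2501 B=2048/2501 H=1024/2501] → run H
t=4: vr[A=2048/2501 B=2048/2501 C=2048/2501 H=2904064/837835] → run A
t=5: vr[A=3072/2501 B=2048/2501 C=2048/2501 H=2904064/837835] → run B
t=6: vr[A=3072/2501 B=3072/2501 C=2048/2501 G=2048/2501 H=2904064/837835] → run C
t=7: vr[A=3072/2501 B=3072/2501 C=47616/32513 D=2048/2501 G=2048/2501 H=2904064/837835] → run D
t=8: vr[A=3072/2501 B=3072/2501 C=47616/32513 D=6638592/4979491 G=2048/2501 H=2904064/837835] → run G
t=9: vr[A=3072/2501 B=3072/2501 C=47616/32513 D=6638592/4979491 G=47616/32513 H=2904064/837835] → run A
t=10: vr[A=4096/2501 B=3072/2501 C=47616/32513 D=6638592/4979491 G=47616/32513 H=2904064/837835] → run B
t=11: vr[A=4096/2501 B=4096/2501 C=47616/32513 D=6638592/4979491 G=47616/32513 H=2904064/837835] → run D
t=12: vr[A=4096/2501 B=4096/2501 C=47616/32513 D=9199616/4979491 G=47616/32513 H=2904064/837835] → run C
t=13: vr[A=4096/2501 B=4096/2501 C=68608/32513 D=9199616/4979491 G=47616/32513 H=2904064/837835] → run G
t=14: vr[A=4096/2501 B=4096/2501 C=68608/32513 D=9199616/4979491 G=68608/32513 H=2904064/837835] → run A
t=15: vr[A=5120/2501 B=4096/2501 C=68608/32513 D=9199616/4979491 G=68608/32513 H=2904064/837835] → run B
t=16: vr[A=5120/2501 B=5120/2501 C=68608/32513 D=9199616/4979491 G=68608/32513 H=2904064/837835] → run D
t=17: vr[A=5120/2501 B=5120/2501 C=68608/32513 D=11760640/4979491 G=68608/32513 H=2904064/837835] → run A
t=18: vr[A=6144/2501 B=5120/2501 C=68608/32513 D=11760640/4979491 G=68608/32513 H=2904064/837835] → run B
t=19: vr[A=6144/2501 C=68608/32513 D=11760640/4979491 G=68608/32513 H=2904064/837835] → run C
t=20: vr[A=6144/2501 C=89600/32513 D=11760640/4979491 G=68608/32513 H=2904064/837835] → run G
t=21: vr[A=6144/2501 C=89600/32513 D=11760640/4979491 H=2904064/837835] → run D
t=22: vr[A=6144/2501 C=89600/32513 D=14321664/4979491 H=2904064/837835] → run A
t=23: vr[C=89600/32513 D=14321664/4979491 H=2904064/837835] → run C
t=24: vr[D=14321664/4979491 H=2904064/837835] → run D
t=25: vr[D=16882688/4979491 H=2904064/837835] → run D
t=26: vr[D=19443712/4979491 H=2904064/837835] → run H
t=27: vr[D=19443712/4979491 H=5465088/837835] → run D
t=28: vr[H=5465088/837835] → run H
t=29: (idle)
t=30: (idle)
t=31: (idle)
t=32: (idle)
t=33: (idle)
t=34: (idle)
t=35: (idle)

running at tick 15 = B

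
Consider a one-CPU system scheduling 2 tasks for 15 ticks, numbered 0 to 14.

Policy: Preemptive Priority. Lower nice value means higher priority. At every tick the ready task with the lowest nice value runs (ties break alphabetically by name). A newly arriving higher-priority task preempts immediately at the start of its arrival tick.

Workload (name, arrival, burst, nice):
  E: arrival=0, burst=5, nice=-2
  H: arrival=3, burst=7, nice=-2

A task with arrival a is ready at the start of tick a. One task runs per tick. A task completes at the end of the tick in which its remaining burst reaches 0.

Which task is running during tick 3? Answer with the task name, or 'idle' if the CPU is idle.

t=0: ready={E} → run E
t=1: ready={E} → run E
t=2: ready={E} → run E
t=3: ready={E,H} → run E
t=4: ready={E,H} → run E
t=5: ready={H} → run H
t=6: ready={H} → run H
t=7: ready={H} → run H
t=8: ready={H} → run H
t=9: ready={H} → run H
t=10: ready={H} → run H
t=11: ready={H} → run H
t=12: (idle)
t=13: (idle)
t=14: (idle)

running at tick 3 = E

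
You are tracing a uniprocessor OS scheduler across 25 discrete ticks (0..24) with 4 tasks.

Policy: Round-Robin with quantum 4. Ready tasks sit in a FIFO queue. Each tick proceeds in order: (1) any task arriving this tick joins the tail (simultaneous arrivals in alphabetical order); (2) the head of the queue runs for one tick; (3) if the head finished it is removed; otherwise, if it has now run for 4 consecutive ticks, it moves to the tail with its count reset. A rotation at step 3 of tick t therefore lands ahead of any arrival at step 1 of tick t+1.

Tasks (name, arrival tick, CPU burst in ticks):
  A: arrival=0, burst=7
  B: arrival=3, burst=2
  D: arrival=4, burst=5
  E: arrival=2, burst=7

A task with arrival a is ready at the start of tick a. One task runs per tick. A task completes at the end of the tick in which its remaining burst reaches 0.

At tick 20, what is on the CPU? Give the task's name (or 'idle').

running at tick 20 = D

t=0: queue=[A] q_used=0 → run A
t=1: queue=[A] q_used=1 → run A
t=2: queue=[A,E] q_used=2 → run A
t=3: queue=[A,E,B] q_used=3 → run A
t=4: queue=[E,B,A,D] q_used=0 → run E
t=5: queue=[E,B,A,D] q_used=1 → run E
t=6: queue=[E,B,A,D] q_used=2 → run E
t=7: queue=[E,B,A,D] q_used=3 → run E
t=8: queue=[B,A,D,E] q_used=0 → run B
t=9: queue=[B,A,D,E] q_used=1 → run B
t=10: queue=[A,D,E] q_used=0 → run A
t=11: queue=[A,D,E] q_used=1 → run A
t=12: queue=[A,D,E] q_used=2 → run A
t=13: queue=[D,E] q_used=0 → run D
t=14: queue=[D,E] q_used=1 → run D
t=15: queue=[D,E] q_used=2 → run D
t=16: queue=[D,E] q_used=3 → run D
t=17: queue=[E,D] q_used=0 → run E
t=18: queue=[E,D] q_used=1 → run E
t=19: queue=[E,D] q_used=2 → run E
t=20: queue=[D] q_used=0 → run D
t=21: (idle)
t=22: (idle)
t=23: (idle)
t=24: (idle)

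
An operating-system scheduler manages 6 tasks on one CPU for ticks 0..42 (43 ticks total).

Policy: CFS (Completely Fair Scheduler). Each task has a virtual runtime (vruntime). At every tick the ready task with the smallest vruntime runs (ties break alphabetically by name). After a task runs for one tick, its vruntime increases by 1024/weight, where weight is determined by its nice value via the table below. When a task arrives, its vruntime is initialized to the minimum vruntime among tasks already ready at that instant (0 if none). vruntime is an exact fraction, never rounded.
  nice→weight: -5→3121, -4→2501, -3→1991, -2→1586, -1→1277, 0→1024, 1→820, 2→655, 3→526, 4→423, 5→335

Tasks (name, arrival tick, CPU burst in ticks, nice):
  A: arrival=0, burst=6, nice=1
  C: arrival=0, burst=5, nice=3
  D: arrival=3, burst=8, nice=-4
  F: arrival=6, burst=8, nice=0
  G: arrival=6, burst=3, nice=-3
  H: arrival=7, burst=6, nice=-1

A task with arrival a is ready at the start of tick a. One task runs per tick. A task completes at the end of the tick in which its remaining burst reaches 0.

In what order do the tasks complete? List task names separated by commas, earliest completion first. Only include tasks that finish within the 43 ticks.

t=0: vr[A=0 C=0] → run A
t=1: vr[A=256/205 C=0] → run C
t=2: vr[A=256/205 C=512/263] → run A
t=3: vr[A=512/205 C=512/263 D=512/263] → run C
t=4: vr[A=512/205 C=1024/263 D=512/263] → run D
t=5: vr[A=512/205 C=1024/263 D=1549824/657763] → run D
t=6: vr[A=512/205 C=1024/263 D=1819136/657763 F=512/205 G=512/205] → run A
t=7: vr[A=768/205 C=1024/263 D=1819136/657763 F=512/205 G=512/205 H=512/205] → run F
t=8: vr[A=768/205 C=1024/263 D=1819136/657763 F=717/205 G=512/205 H=512/205] → run G
t=9: vr[A=768/205 C=1024/263 D=1819136/657763 F=717/205 G=1229312/408155 H=512/205] → run H
t=10: vr[A=768/205 C=1024/263 D=1819136/657763 F=717/205 G=1229312/408155 H=863744/261785] → run D
t=11: vr[A=768/205 C=1024/263 D=2088448/657763 F=717/205 G=1229312/408155 H=863744/261785] → run G
t=12: vr[A=768/205 C=1024/263 D=2088448/657763 F=717/205 G=1439232/408155 H=863744/261785] → run D
t=13: vr[A=768/205 C=1024/263 D=2357760/657763 F=717/205 G=1439232/408155 H=863744/261785] → run H
t=14: vr[A=768/205 C=1024/263 D=2357760/657763 F=717/205 G=1439232/408155 H=1073664/261785] → run F
t=15: vr[A=768/205 C=1024/263 D=2357760/657763 F=922/205 G=1439232/408155 H=1073664/261785] → run G
t=16: vr[A=768/205 C=1024/263 D=2357760/657763 F=922/205 H=1073664/261785] → run D
t=17: vr[A=768/205 C=1024/263 D=2627072/657763 F=922/205 H=1073664/261785] → run A
t=18: vr[A=1024/205 C=1024/263 D=2627072/657763 F=922/205 H=1073664/261785] → run C
t=19: vr[A=1024/205 C=1536/263 D=2627072/657763 F=922/205 H=1073664/261785] → run D
t=20: vr[A=1024/205 C=1536/263 D=2896384/657763 F=922/205 H=1073664/261785] → run H
t=21: vr[A=1024/205 C=1536/263 D=2896384/657763 F=922/205 H=1283584/261785] → run D
t=22: vr[A=1024/205 C=1536/263 D=3165696/657763 F=922/205 H=1283584/261785] → run F
t=23: vr[A=1024/205 C=1536/263 D=3165696/657763 F=1127/205 H=1283584/261785] → run D
t=24: vr[A=1024/205 C=1536/263 F=1127/205 H=1283584/261785] → run H
t=25: vr[A=1024/205 C=1536/263 F=1127/205 H=1493504/261785] → run A
t=26: vr[A=256/41 C=1536/263 F=1127/205 H=1493504/261785] → run F
t=27: vr[A=256/41 C=1536/263 F=1332/205 H=1493504/261785] → run H
t=28: vr[A=256/41 C=1536/263 F=1332/205 H=1703424/261785] → run C
t=29: vr[A=256/41 C=2048/263 F=1332/205 H=1703424/261785] → run A
t=30: vr[C=2048/263 F=1332/205 H=1703424/261785] → run F
t=31: vr[C=2048/263 F=1537/205 H=1703424/261785] → run H
t=32: vr[C=2048/263 F=1537/205] → run F
t=33: vr[C=2048/263 F=1742/205] → run C
t=34: vr[F=1742/205] → run F
t=35: vr[F=1947/205] → run F
t=36: (idle)
t=37: (idle)
t=38: (idle)
t=39: (idle)
t=40: (idle)
t=41: (idle)
t=42: (idle)

completion order = G, D, A, H, C, F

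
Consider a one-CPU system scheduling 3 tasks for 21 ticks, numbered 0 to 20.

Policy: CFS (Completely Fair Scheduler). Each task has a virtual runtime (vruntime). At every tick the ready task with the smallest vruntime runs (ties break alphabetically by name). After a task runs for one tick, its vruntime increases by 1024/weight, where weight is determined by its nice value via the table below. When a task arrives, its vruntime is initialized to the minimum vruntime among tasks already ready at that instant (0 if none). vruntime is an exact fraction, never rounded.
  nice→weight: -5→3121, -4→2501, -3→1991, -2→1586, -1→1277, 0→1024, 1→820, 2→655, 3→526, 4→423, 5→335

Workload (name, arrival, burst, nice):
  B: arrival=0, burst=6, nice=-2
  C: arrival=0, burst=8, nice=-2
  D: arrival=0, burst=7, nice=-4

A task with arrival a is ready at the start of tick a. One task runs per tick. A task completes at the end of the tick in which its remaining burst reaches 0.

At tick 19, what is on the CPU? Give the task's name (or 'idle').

running at tick 19 = C

t=0: vr[B=0 C=0 D=0] → run B
t=1: vr[B=512/793 C=0 D=0] → run C
t=2: vr[B=512/793 C=512/793 D=0] → run D
t=3: vr[B=512/793 C=512/793 D=1024/2501] → run D
t=4: vr[B=512/793 C=512/793 D=2048/2501] → run B
t=5: vr[B=1024/793 C=512/793 D=2048/2501] → run C
t=6: vr[B=1024/793 C=1024/793 D=2048/2501] → run D
t=7: vr[B=1024/793 C=1024/793 D=3072/2501] → run D
t=8: vr[B=1024/793 C=1024/793 D=4096/2501] → run B
t=9: vr[B=1536/793 C=1024/793 D=4096/2501] → run C
t=10: vr[B=1536/793 C=1536/793 D=4096/2501] → run D
t=11: vr[B=1536/793 C=1536/793 D=5120/2501] → run B
t=12: vr[B=2048/793 C=1536/793 D=5120/2501] → run C
t=13: vr[B=2048/793 C=2048/793 D=5120/2501] → run D
t=14: vr[B=2048/793 C=2048/793 D=6144/2501] → run D
t=15: vr[B=2048/793 C=2048/793] → run B
t=16: vr[B=2560/793 C=2048/793] → run C
t=17: vr[B=2560/793 C=2560/793] → run B
t=18: vr[C=2560/793] → run C
t=19: vr[C=3072/793] → run C
t=20: vr[C=3584/793] → run C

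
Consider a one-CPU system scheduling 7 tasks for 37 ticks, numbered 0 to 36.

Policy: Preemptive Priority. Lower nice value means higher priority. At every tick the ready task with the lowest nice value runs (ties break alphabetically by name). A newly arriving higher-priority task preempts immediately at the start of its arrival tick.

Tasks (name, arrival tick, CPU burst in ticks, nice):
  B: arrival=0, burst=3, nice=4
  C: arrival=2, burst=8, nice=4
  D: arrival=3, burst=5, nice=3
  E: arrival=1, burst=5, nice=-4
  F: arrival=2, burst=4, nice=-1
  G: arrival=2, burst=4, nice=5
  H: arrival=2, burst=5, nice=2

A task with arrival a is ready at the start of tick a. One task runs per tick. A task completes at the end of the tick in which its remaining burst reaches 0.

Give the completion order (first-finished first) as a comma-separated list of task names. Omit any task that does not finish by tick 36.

completion order = E, F, H, D, B, C, G

t=0: ready={B} → run B
t=1: ready={B,E} → run E
t=2: ready={B,C,E,F,G,H} → run E
t=3: ready={B,C,D,E,F,G,H} → run E
t=4: ready={B,C,D,E,F,G,H} → run E
t=5: ready={B,C,D,E,F,G,H} → run E
t=6: ready={B,C,D,F,G,H} → run F
t=7: ready={B,C,D,F,G,H} → run F
t=8: ready={B,C,D,F,G,H} → run F
t=9: ready={B,C,D,F,G,H} → run F
t=10: ready={B,C,D,G,H} → run H
t=11: ready={B,C,D,G,H} → run H
t=12: ready={B,C,D,G,H} → run H
t=13: ready={B,C,D,G,H} → run H
t=14: ready={B,C,D,G,H} → run H
t=15: ready={B,C,D,G} → run D
t=16: ready={B,C,D,G} → run D
t=17: ready={B,C,D,G} → run D
t=18: ready={B,C,D,G} → run D
t=19: ready={B,C,D,G} → run D
t=20: ready={B,C,G} → run B
t=21: ready={B,C,G} → run B
t=22: ready={C,G} → run C
t=23: ready={C,G} → run C
t=24: ready={C,G} → run C
t=25: ready={C,G} → run C
t=26: ready={C,G} → run C
t=27: ready={C,G} → run C
t=28: ready={C,G} → run C
t=29: ready={C,G} → run C
t=30: ready={G} → run G
t=31: ready={G} → run G
t=32: ready={G} → run G
t=33: ready={G} → run G
t=34: (idle)
t=35: (idle)
t=36: (idle)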